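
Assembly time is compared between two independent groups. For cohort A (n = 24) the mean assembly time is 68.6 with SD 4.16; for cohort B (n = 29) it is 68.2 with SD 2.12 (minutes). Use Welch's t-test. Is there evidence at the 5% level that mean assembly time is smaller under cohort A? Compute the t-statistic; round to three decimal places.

Let group 1 = cohort A, group 2 = cohort B. H0: μ_1 = μ_2; H1: μ_1 < μ_2 (Welch's two-sample t-test, left-tailed).
t = (x̄_1 − x̄_2)/√(s_1²/n_1 + s_2²/n_2) = (68.6 − 68.2)/√(4.16²/24 + 2.12²/29) = 0.427
Welch–Satterthwaite df ≈ 32.71
p-value = P(T ≤ 0.427) ≈ 0.6640
Since p ≈ 0.6640 > α = 0.05, fail to reject H0; the data do not provide sufficient evidence against H0.

0.427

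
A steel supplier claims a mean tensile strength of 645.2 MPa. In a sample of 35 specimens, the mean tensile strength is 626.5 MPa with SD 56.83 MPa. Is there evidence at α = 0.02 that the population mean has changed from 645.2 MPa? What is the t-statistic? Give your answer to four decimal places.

-1.9467

H0: μ = 645.2; H1: μ ≠ 645.2 (one-sample t-test, two-sided).
t = (x̄ − μ₀)/(s/√n) = (626.5 − 645.2)/(56.83/√35) = -1.9467
df = n − 1 = 34
Two-sided p-value ≈ 0.0599
Since p ≈ 0.0599 > α = 0.02, fail to reject H0; the evidence is not statistically significant.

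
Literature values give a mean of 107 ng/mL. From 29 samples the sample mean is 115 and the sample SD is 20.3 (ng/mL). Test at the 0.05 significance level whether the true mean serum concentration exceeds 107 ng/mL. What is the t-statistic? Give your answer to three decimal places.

2.122

H0: μ = 107; H1: μ > 107 (one-sample t-test, right-tailed).
t = (x̄ − μ₀)/(s/√n) = (115 − 107)/(20.3/√29) = 2.122
df = n − 1 = 28
p-value = P(T ≥ 2.122) ≈ 0.0214
Since p ≈ 0.0214 < α = 0.05, reject H0; the data support H1.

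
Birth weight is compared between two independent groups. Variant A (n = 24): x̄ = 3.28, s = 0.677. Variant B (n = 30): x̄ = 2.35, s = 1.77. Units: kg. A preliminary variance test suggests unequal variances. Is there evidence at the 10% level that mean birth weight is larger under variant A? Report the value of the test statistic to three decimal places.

Let group 1 = variant A, group 2 = variant B. H0: μ_1 = μ_2; H1: μ_1 > μ_2 (Welch's two-sample t-test, right-tailed).
t = (x̄_1 − x̄_2)/√(s_1²/n_1 + s_2²/n_2) = (3.28 − 2.35)/√(0.677²/24 + 1.77²/30) = 2.646
Welch–Satterthwaite df ≈ 38.93
p-value = P(T ≥ 2.646) ≈ 0.006
Since p ≈ 0.006 < α = 0.1, reject H0; the data support H1.

2.646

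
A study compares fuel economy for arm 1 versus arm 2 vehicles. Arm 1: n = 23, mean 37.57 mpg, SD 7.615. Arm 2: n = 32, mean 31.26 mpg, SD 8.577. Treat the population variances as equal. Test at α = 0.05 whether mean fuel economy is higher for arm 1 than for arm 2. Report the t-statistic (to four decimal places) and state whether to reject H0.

Let group 1 = arm 1, group 2 = arm 2. H0: μ_1 = μ_2; H1: μ_1 > μ_2 (two-sample pooled-variance t-test, right-tailed).
s_p² = [(23−1)·7.615² + (32−1)·8.577²]/(23+32−2) = 67.0991
t = (37.57 − 31.26)/√[67.0991·(1/23 + 1/32)] = 2.8179
df = n₁ + n₂ − 2 = 53
p-value = P(T ≥ 2.8179) ≈ 0.0034
Since p ≈ 0.0034 < α = 0.05, reject H0; the data support H1.

t = 2.8179; reject H0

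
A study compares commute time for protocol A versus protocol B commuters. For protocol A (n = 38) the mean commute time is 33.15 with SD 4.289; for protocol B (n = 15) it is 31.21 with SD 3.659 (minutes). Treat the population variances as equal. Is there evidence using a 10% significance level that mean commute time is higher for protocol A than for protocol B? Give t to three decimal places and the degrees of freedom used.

Let group 1 = protocol A, group 2 = protocol B. H0: μ_1 = μ_2; H1: μ_1 > μ_2 (two-sample pooled-variance t-test, right-tailed).
s_p² = [(38−1)·4.289² + (15−1)·3.659²]/(38+15−2) = 17.021
t = (33.15 − 31.21)/√[17.021·(1/38 + 1/15)] = 1.542
df = n₁ + n₂ − 2 = 51
p-value = P(T ≥ 1.542) ≈ 0.065
Since p ≈ 0.065 < α = 0.1, reject H0; the data support H1.

t = 1.542, df = 51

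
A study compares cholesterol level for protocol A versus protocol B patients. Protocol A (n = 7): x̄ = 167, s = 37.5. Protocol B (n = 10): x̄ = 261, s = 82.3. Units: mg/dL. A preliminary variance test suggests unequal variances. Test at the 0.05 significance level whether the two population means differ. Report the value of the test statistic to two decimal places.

-3.17

Let group 1 = protocol A, group 2 = protocol B. H0: μ_1 = μ_2; H1: μ_1 ≠ μ_2 (Welch's two-sample t-test, two-sided).
t = (x̄_1 − x̄_2)/√(s_1²/n_1 + s_2²/n_2) = (167 − 261)/√(37.5²/7 + 82.3²/10) = -3.17
Welch–Satterthwaite df ≈ 13.37
Two-sided p-value ≈ 0.0071
Since p ≈ 0.0071 < α = 0.05, reject H0; the evidence is statistically significant.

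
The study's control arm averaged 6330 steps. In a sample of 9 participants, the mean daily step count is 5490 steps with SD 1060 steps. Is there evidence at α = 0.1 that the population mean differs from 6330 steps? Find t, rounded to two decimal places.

-2.38

H0: μ = 6330; H1: μ ≠ 6330 (one-sample t-test, two-sided).
t = (x̄ − μ₀)/(s/√n) = (5490 − 6330)/(1060/√9) = -2.38
df = n − 1 = 8
Two-sided p-value ≈ 0.045
Since p ≈ 0.045 < α = 0.1, reject H0; the evidence is statistically significant.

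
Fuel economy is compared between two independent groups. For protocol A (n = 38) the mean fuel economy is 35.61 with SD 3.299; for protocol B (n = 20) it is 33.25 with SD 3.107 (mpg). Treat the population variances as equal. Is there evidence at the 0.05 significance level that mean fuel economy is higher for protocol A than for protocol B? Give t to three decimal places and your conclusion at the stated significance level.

Let group 1 = protocol A, group 2 = protocol B. H0: μ_1 = μ_2; H1: μ_1 > μ_2 (two-sample pooled-variance t-test, right-tailed).
s_p² = [(38−1)·3.299² + (20−1)·3.107²]/(38+20−2) = 10.4661
t = (35.61 − 33.25)/√[10.4661·(1/38 + 1/20)] = 2.641
df = n₁ + n₂ − 2 = 56
p-value = P(T ≥ 2.641) ≈ 0.0054
Since p ≈ 0.0054 < α = 0.05, reject H0; the data support H1.

t = 2.641; reject H0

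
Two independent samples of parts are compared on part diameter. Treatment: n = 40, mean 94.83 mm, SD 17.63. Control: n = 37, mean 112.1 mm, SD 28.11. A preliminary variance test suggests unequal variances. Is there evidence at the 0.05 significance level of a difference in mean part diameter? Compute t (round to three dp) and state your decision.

t = -3.200; reject H0

Let group 1 = treatment, group 2 = control. H0: μ_1 = μ_2; H1: μ_1 ≠ μ_2 (Welch's two-sample t-test, two-sided).
t = (x̄_1 − x̄_2)/√(s_1²/n_1 + s_2²/n_2) = (94.83 − 112.1)/√(17.63²/40 + 28.11²/37) = -3.200
Welch–Satterthwaite df ≈ 59.67
Two-sided p-value ≈ 0.0022
Since p ≈ 0.0022 < α = 0.05, reject H0; the evidence is statistically significant.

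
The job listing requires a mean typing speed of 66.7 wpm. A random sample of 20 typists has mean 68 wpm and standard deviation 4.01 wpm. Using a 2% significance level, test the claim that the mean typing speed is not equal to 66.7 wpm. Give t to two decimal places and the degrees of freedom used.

H0: μ = 66.7; H1: μ ≠ 66.7 (one-sample t-test, two-sided).
t = (x̄ − μ₀)/(s/√n) = (68 − 66.7)/(4.01/√20) = 1.45
df = n − 1 = 19
Two-sided p-value ≈ 0.163
Since p ≈ 0.163 > α = 0.02, fail to reject H0; the evidence is not statistically significant.

t = 1.45, df = 19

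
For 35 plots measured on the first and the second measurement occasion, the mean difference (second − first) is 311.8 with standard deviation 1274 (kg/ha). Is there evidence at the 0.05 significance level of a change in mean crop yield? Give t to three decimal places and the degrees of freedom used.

t = 1.448, df = 34

H0: μ_d = 0; H1: μ_d ≠ 0 (paired t-test on the differences, two-sided).
t = d̄/(s_d/√n) = 311.8/(1274/√35) = 1.448
df = n − 1 = 34
Two-sided p-value ≈ 0.157
Since p ≈ 0.157 > α = 0.05, fail to reject H0; the data do not provide sufficient evidence against H0.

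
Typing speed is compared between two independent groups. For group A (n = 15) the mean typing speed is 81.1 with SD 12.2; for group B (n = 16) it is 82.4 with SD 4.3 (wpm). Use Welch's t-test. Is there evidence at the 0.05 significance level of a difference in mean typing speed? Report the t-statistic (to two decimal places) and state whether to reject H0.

Let group 1 = group A, group 2 = group B. H0: μ_1 = μ_2; H1: μ_1 ≠ μ_2 (Welch's two-sample t-test, two-sided).
t = (x̄_1 − x̄_2)/√(s_1²/n_1 + s_2²/n_2) = (81.1 − 82.4)/√(12.2²/15 + 4.3²/16) = -0.39
Welch–Satterthwaite df ≈ 17.23
Two-sided p-value ≈ 0.701
Since p ≈ 0.701 > α = 0.05, fail to reject H0; the data do not provide sufficient evidence against H0.

t = -0.39; fail to reject H0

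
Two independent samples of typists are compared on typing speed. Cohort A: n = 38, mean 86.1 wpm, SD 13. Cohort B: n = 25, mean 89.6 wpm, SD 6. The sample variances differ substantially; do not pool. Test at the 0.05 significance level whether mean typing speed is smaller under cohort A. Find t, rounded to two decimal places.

Let group 1 = cohort A, group 2 = cohort B. H0: μ_1 = μ_2; H1: μ_1 < μ_2 (Welch's two-sample t-test, left-tailed).
t = (x̄_1 − x̄_2)/√(s_1²/n_1 + s_2²/n_2) = (86.1 − 89.6)/√(13²/38 + 6²/25) = -1.44
Welch–Satterthwaite df ≈ 55.82
p-value = P(T ≤ -1.44) ≈ 0.0774
Since p ≈ 0.0774 > α = 0.05, fail to reject H0; the evidence is not statistically significant.

-1.44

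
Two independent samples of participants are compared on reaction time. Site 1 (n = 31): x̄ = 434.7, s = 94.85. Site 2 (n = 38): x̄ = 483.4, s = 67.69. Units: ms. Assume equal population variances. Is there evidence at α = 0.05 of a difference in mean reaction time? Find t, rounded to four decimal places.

-2.4847

Let group 1 = site 1, group 2 = site 2. H0: μ_1 = μ_2; H1: μ_1 ≠ μ_2 (two-sample pooled-variance t-test, two-sided).
s_p² = [(31−1)·94.85² + (38−1)·67.69²]/(31+38−2) = 6558.62
t = (434.7 − 483.4)/√[6558.62·(1/31 + 1/38)] = -2.4847
df = n₁ + n₂ − 2 = 67
Two-sided p-value ≈ 0.0155
Since p ≈ 0.0155 < α = 0.05, reject H0; the evidence is statistically significant.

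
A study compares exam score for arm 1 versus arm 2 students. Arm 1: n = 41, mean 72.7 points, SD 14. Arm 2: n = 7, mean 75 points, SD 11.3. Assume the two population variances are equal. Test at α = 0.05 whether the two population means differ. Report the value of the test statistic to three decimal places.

Let group 1 = arm 1, group 2 = arm 2. H0: μ_1 = μ_2; H1: μ_1 ≠ μ_2 (two-sample pooled-variance t-test, two-sided).
s_p² = [(41−1)·14² + (7−1)·11.3²]/(41+7−2) = 187.09
t = (72.7 − 75)/√[187.09·(1/41 + 1/7)] = -0.411
df = n₁ + n₂ − 2 = 46
Two-sided p-value ≈ 0.6829
Since p ≈ 0.6829 > α = 0.05, fail to reject H0; the evidence is not statistically significant.

-0.411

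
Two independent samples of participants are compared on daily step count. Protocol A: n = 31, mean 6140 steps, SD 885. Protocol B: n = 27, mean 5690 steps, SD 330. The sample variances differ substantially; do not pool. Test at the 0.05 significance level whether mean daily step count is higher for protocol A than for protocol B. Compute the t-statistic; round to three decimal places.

Let group 1 = protocol A, group 2 = protocol B. H0: μ_1 = μ_2; H1: μ_1 > μ_2 (Welch's two-sample t-test, right-tailed).
t = (x̄_1 − x̄_2)/√(s_1²/n_1 + s_2²/n_2) = (6140 − 5690)/√(885²/31 + 330²/27) = 2.629
Welch–Satterthwaite df ≈ 39.19
p-value = P(T ≥ 2.629) ≈ 0.006
Since p ≈ 0.006 < α = 0.05, reject H0; the data support H1.

2.629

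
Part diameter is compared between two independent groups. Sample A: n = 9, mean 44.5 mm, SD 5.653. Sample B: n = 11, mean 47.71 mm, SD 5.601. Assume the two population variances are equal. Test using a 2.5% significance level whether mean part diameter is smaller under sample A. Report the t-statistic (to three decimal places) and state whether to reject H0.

t = -1.270; fail to reject H0

Let group 1 = sample A, group 2 = sample B. H0: μ_1 = μ_2; H1: μ_1 < μ_2 (two-sample pooled-variance t-test, left-tailed).
s_p² = [(9−1)·5.653² + (11−1)·5.601²]/(9+11−2) = 31.6313
t = (44.5 − 47.71)/√[31.6313·(1/9 + 1/11)] = -1.270
df = n₁ + n₂ − 2 = 18
p-value = P(T ≤ -1.270) ≈ 0.110
Since p ≈ 0.110 > α = 0.025, fail to reject H0; the data do not provide sufficient evidence against H0.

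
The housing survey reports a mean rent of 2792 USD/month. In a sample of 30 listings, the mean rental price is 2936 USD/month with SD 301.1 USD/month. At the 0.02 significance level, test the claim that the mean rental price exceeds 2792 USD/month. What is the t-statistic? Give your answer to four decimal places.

2.6195

H0: μ = 2792; H1: μ > 2792 (one-sample t-test, right-tailed).
t = (x̄ − μ₀)/(s/√n) = (2936 − 2792)/(301.1/√30) = 2.6195
df = n − 1 = 29
p-value = P(T ≥ 2.6195) ≈ 0.0069
Since p ≈ 0.0069 < α = 0.02, reject H0; the evidence is statistically significant.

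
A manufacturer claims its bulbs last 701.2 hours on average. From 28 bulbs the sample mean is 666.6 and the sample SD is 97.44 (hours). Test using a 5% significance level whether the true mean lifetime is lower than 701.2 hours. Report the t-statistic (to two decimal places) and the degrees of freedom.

H0: μ = 701.2; H1: μ < 701.2 (one-sample t-test, left-tailed).
t = (x̄ − μ₀)/(s/√n) = (666.6 − 701.2)/(97.44/√28) = -1.88
df = n − 1 = 27
p-value = P(T ≤ -1.88) ≈ 0.036
Since p ≈ 0.036 < α = 0.05, reject H0; the evidence is statistically significant.

t = -1.88, df = 27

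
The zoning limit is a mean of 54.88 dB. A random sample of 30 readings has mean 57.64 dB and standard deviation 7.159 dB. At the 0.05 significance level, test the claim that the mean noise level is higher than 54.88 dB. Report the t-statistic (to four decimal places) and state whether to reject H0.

t = 2.1116; reject H0

H0: μ = 54.88; H1: μ > 54.88 (one-sample t-test, right-tailed).
t = (x̄ − μ₀)/(s/√n) = (57.64 − 54.88)/(7.159/√30) = 2.1116
df = n − 1 = 29
p-value = P(T ≥ 2.1116) ≈ 0.022
Since p ≈ 0.022 < α = 0.05, reject H0; the data support H1.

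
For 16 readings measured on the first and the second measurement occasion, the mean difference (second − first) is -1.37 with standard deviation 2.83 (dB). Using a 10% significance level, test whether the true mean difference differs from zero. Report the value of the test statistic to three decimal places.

-1.936

H0: μ_d = 0; H1: μ_d ≠ 0 (paired t-test on the differences, two-sided).
t = d̄/(s_d/√n) = -1.37/(2.83/√16) = -1.936
df = n − 1 = 15
Two-sided p-value ≈ 0.0719
Since p ≈ 0.0719 < α = 0.1, reject H0; the evidence is statistically significant.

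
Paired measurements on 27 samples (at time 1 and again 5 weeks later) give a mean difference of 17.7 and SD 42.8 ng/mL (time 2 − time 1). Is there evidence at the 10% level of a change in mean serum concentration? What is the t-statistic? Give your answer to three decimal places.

2.149

H0: μ_d = 0; H1: μ_d ≠ 0 (paired t-test on the differences, two-sided).
t = d̄/(s_d/√n) = 17.7/(42.8/√27) = 2.149
df = n − 1 = 26
Two-sided p-value ≈ 0.0411
Since p ≈ 0.0411 < α = 0.1, reject H0; the evidence is statistically significant.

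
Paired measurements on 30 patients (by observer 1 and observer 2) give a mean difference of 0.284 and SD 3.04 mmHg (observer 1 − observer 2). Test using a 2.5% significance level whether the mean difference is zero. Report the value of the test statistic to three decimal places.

0.512

H0: μ_d = 0; H1: μ_d ≠ 0 (paired t-test on the differences, two-sided).
t = d̄/(s_d/√n) = 0.284/(3.04/√30) = 0.512
df = n − 1 = 29
Two-sided p-value ≈ 0.613
Since p ≈ 0.613 > α = 0.025, fail to reject H0; the data do not provide sufficient evidence against H0.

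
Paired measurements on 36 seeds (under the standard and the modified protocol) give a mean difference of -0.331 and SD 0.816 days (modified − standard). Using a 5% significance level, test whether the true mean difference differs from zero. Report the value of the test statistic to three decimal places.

H0: μ_d = 0; H1: μ_d ≠ 0 (paired t-test on the differences, two-sided).
t = d̄/(s_d/√n) = -0.331/(0.816/√36) = -2.434
df = n − 1 = 35
Two-sided p-value ≈ 0.0202
Since p ≈ 0.0202 < α = 0.05, reject H0; the evidence is statistically significant.

-2.434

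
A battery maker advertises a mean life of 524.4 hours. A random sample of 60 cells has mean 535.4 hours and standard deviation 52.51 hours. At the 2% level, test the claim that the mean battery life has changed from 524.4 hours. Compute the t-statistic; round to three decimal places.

H0: μ = 524.4; H1: μ ≠ 524.4 (one-sample t-test, two-sided).
t = (x̄ − μ₀)/(s/√n) = (535.4 − 524.4)/(52.51/√60) = 1.623
df = n − 1 = 59
Two-sided p-value ≈ 0.110
Since p ≈ 0.110 > α = 0.02, fail to reject H0; the evidence is not statistically significant.

1.623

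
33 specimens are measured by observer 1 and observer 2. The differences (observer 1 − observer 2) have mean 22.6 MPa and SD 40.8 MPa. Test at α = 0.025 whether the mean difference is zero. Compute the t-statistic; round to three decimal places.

H0: μ_d = 0; H1: μ_d ≠ 0 (paired t-test on the differences, two-sided).
t = d̄/(s_d/√n) = 22.6/(40.8/√33) = 3.182
df = n − 1 = 32
Two-sided p-value ≈ 0.003
Since p ≈ 0.003 < α = 0.025, reject H0; the evidence is statistically significant.

3.182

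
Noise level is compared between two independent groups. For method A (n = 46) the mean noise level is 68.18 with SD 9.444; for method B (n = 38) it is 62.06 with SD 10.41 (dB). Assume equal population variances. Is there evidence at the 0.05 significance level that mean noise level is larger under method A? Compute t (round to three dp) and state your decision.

t = 2.822; reject H0

Let group 1 = method A, group 2 = method B. H0: μ_1 = μ_2; H1: μ_1 > μ_2 (two-sample pooled-variance t-test, right-tailed).
s_p² = [(46−1)·9.444² + (38−1)·10.41²]/(46+38−2) = 97.8431
t = (68.18 − 62.06)/√[97.8431·(1/46 + 1/38)] = 2.822
df = n₁ + n₂ − 2 = 82
p-value = P(T ≥ 2.822) ≈ 0.0030
Since p ≈ 0.0030 < α = 0.05, reject H0; the evidence is statistically significant.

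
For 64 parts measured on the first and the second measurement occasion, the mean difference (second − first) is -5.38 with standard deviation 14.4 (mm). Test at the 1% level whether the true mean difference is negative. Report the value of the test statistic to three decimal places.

-2.989

H0: μ_d = 0; H1: μ_d < 0 (paired t-test on the differences, left-tailed).
t = d̄/(s_d/√n) = -5.38/(14.4/√64) = -2.989
df = n − 1 = 63
p-value = P(T ≤ -2.989) ≈ 0.002
Since p ≈ 0.002 < α = 0.01, reject H0; the data support H1.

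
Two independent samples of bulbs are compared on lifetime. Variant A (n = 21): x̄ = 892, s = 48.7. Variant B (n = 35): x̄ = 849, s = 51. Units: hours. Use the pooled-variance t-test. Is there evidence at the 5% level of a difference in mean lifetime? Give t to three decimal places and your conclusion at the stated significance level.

t = 3.106; reject H0

Let group 1 = variant A, group 2 = variant B. H0: μ_1 = μ_2; H1: μ_1 ≠ μ_2 (two-sample pooled-variance t-test, two-sided).
s_p² = [(21−1)·48.7² + (35−1)·51²]/(21+35−2) = 2516.07
t = (892 − 849)/√[2516.07·(1/21 + 1/35)] = 3.106
df = n₁ + n₂ − 2 = 54
Two-sided p-value ≈ 0.0030
Since p ≈ 0.0030 < α = 0.05, reject H0; the evidence is statistically significant.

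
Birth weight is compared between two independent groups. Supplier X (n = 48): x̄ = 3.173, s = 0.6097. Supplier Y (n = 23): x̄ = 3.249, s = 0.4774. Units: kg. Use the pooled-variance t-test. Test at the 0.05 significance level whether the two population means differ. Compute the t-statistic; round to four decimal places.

Let group 1 = supplier X, group 2 = supplier Y. H0: μ_1 = μ_2; H1: μ_1 ≠ μ_2 (two-sample pooled-variance t-test, two-sided).
s_p² = [(48−1)·0.6097² + (23−1)·0.4774²]/(48+23−2) = 0.325877
t = (3.173 − 3.249)/√[0.325877·(1/48 + 1/23)] = -0.5250
df = n₁ + n₂ − 2 = 69
Two-sided p-value ≈ 0.601
Since p ≈ 0.601 > α = 0.05, fail to reject H0; the data do not provide sufficient evidence against H0.

-0.5250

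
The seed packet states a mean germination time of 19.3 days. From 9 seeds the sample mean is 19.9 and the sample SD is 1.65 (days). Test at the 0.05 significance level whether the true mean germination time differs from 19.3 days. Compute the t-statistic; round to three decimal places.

1.091

H0: μ = 19.3; H1: μ ≠ 19.3 (one-sample t-test, two-sided).
t = (x̄ − μ₀)/(s/√n) = (19.9 − 19.3)/(1.65/√9) = 1.091
df = n − 1 = 8
Two-sided p-value ≈ 0.307
Since p ≈ 0.307 > α = 0.05, fail to reject H0; the data do not provide sufficient evidence against H0.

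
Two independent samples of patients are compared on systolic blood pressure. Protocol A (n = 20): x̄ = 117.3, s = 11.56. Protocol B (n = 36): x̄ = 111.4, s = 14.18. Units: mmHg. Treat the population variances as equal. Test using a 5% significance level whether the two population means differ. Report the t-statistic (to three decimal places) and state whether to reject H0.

Let group 1 = protocol A, group 2 = protocol B. H0: μ_1 = μ_2; H1: μ_1 ≠ μ_2 (two-sample pooled-variance t-test, two-sided).
s_p² = [(20−1)·11.56² + (36−1)·14.18²]/(20+36−2) = 177.344
t = (117.3 − 111.4)/√[177.344·(1/20 + 1/36)] = 1.589
df = n₁ + n₂ − 2 = 54
Two-sided p-value ≈ 0.1180
Since p ≈ 0.1180 > α = 0.05, fail to reject H0; the data do not provide sufficient evidence against H0.

t = 1.589; fail to reject H0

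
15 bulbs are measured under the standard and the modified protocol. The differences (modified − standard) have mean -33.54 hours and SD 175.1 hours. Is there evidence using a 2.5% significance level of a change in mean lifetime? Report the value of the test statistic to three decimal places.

-0.742

H0: μ_d = 0; H1: μ_d ≠ 0 (paired t-test on the differences, two-sided).
t = d̄/(s_d/√n) = -33.54/(175.1/√15) = -0.742
df = n − 1 = 14
Two-sided p-value ≈ 0.4704
Since p ≈ 0.4704 > α = 0.025, fail to reject H0; the data do not provide sufficient evidence against H0.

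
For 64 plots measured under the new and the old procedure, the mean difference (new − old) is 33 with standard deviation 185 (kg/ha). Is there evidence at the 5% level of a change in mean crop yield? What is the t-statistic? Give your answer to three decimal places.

H0: μ_d = 0; H1: μ_d ≠ 0 (paired t-test on the differences, two-sided).
t = d̄/(s_d/√n) = 33/(185/√64) = 1.427
df = n − 1 = 63
Two-sided p-value ≈ 0.1585
Since p ≈ 0.1585 > α = 0.05, fail to reject H0; the evidence is not statistically significant.

1.427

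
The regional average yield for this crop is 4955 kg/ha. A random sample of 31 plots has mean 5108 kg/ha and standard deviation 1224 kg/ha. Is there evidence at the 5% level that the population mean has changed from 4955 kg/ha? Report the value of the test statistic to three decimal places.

0.696

H0: μ = 4955; H1: μ ≠ 4955 (one-sample t-test, two-sided).
t = (x̄ − μ₀)/(s/√n) = (5108 − 4955)/(1224/√31) = 0.696
df = n − 1 = 30
Two-sided p-value ≈ 0.492
Since p ≈ 0.492 > α = 0.05, fail to reject H0; the evidence is not statistically significant.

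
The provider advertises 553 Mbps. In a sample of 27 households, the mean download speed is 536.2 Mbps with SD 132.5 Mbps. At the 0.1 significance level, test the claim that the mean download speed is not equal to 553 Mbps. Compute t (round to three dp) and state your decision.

t = -0.659; fail to reject H0

H0: μ = 553; H1: μ ≠ 553 (one-sample t-test, two-sided).
t = (x̄ − μ₀)/(s/√n) = (536.2 − 553)/(132.5/√27) = -0.659
df = n − 1 = 26
Two-sided p-value ≈ 0.516
Since p ≈ 0.516 > α = 0.1, fail to reject H0; the data do not provide sufficient evidence against H0.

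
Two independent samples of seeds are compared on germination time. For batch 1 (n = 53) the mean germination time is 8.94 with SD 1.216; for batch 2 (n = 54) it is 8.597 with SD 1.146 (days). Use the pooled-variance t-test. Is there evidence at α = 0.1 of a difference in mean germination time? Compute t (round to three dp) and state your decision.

t = 1.502; fail to reject H0

Let group 1 = batch 1, group 2 = batch 2. H0: μ_1 = μ_2; H1: μ_1 ≠ μ_2 (two-sample pooled-variance t-test, two-sided).
s_p² = [(53−1)·1.216² + (54−1)·1.146²]/(53+54−2) = 1.3952
t = (8.94 − 8.597)/√[1.3952·(1/53 + 1/54)] = 1.502
df = n₁ + n₂ − 2 = 105
Two-sided p-value ≈ 0.1361
Since p ≈ 0.1361 > α = 0.1, fail to reject H0; the evidence is not statistically significant.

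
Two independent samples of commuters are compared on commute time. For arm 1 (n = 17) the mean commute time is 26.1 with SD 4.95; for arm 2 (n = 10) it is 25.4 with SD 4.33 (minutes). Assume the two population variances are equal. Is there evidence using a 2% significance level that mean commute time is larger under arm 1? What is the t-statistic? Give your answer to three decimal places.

Let group 1 = arm 1, group 2 = arm 2. H0: μ_1 = μ_2; H1: μ_1 > μ_2 (two-sample pooled-variance t-test, right-tailed).
s_p² = [(17−1)·4.95² + (10−1)·4.33²]/(17+10−2) = 22.4312
t = (26.1 − 25.4)/√[22.4312·(1/17 + 1/10)] = 0.371
df = n₁ + n₂ − 2 = 25
p-value = P(T ≥ 0.371) ≈ 0.3569
Since p ≈ 0.3569 > α = 0.02, fail to reject H0; the data do not provide sufficient evidence against H0.

0.371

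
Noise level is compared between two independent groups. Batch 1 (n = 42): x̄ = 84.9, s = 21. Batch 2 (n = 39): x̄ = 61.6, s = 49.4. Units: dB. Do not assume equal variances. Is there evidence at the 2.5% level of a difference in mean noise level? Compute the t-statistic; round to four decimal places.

Let group 1 = batch 1, group 2 = batch 2. H0: μ_1 = μ_2; H1: μ_1 ≠ μ_2 (Welch's two-sample t-test, two-sided).
t = (x̄_1 − x̄_2)/√(s_1²/n_1 + s_2²/n_2) = (84.9 − 61.6)/√(21²/42 + 49.4²/39) = 2.7257
Welch–Satterthwaite df ≈ 50.50
Two-sided p-value ≈ 0.0088
Since p ≈ 0.0088 < α = 0.025, reject H0; the data support H1.

2.7257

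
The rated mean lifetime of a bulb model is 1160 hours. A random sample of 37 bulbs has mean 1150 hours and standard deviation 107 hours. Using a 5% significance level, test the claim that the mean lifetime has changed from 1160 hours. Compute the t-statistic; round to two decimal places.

H0: μ = 1160; H1: μ ≠ 1160 (one-sample t-test, two-sided).
t = (x̄ − μ₀)/(s/√n) = (1150 − 1160)/(107/√37) = -0.57
df = n − 1 = 36
Two-sided p-value ≈ 0.5732
Since p ≈ 0.5732 > α = 0.05, fail to reject H0; the evidence is not statistically significant.

-0.57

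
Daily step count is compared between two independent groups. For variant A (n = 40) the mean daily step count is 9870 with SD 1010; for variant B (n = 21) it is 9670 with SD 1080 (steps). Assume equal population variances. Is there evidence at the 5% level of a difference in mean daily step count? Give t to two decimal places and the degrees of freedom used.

Let group 1 = variant A, group 2 = variant B. H0: μ_1 = μ_2; H1: μ_1 ≠ μ_2 (two-sample pooled-variance t-test, two-sided).
s_p² = [(40−1)·1010² + (21−1)·1080²]/(40+21−2) = 1069690
t = (9870 − 9670)/√[1069690·(1/40 + 1/21)] = 0.72
df = n₁ + n₂ − 2 = 59
Two-sided p-value ≈ 0.4758
Since p ≈ 0.4758 > α = 0.05, fail to reject H0; the data do not provide sufficient evidence against H0.

t = 0.72, df = 59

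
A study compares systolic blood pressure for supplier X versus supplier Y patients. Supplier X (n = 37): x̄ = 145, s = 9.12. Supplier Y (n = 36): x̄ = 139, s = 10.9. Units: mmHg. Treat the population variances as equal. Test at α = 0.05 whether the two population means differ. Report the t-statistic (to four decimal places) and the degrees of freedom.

Let group 1 = supplier X, group 2 = supplier Y. H0: μ_1 = μ_2; H1: μ_1 ≠ μ_2 (two-sample pooled-variance t-test, two-sided).
s_p² = [(37−1)·9.12² + (36−1)·10.9²]/(37+36−2) = 100.741
t = (145 − 139)/√[100.741·(1/37 + 1/36)] = 2.5535
df = n₁ + n₂ − 2 = 71
Two-sided p-value ≈ 0.0128
Since p ≈ 0.0128 < α = 0.05, reject H0; the evidence is statistically significant.

t = 2.5535, df = 71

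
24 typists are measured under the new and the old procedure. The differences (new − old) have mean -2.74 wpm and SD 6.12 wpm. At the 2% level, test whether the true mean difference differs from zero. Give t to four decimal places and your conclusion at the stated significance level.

H0: μ_d = 0; H1: μ_d ≠ 0 (paired t-test on the differences, two-sided).
t = d̄/(s_d/√n) = -2.74/(6.12/√24) = -2.1933
df = n − 1 = 23
Two-sided p-value ≈ 0.039
Since p ≈ 0.039 > α = 0.02, fail to reject H0; the evidence is not statistically significant.

t = -2.1933; fail to reject H0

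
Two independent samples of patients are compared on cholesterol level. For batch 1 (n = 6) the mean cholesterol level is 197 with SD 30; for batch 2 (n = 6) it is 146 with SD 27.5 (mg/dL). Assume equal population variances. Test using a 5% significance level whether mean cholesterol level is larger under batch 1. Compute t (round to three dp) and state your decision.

Let group 1 = batch 1, group 2 = batch 2. H0: μ_1 = μ_2; H1: μ_1 > μ_2 (two-sample pooled-variance t-test, right-tailed).
s_p² = [(6−1)·30² + (6−1)·27.5²]/(6+6−2) = 828.125
t = (197 − 146)/√[828.125·(1/6 + 1/6)] = 3.070
df = n₁ + n₂ − 2 = 10
p-value = P(T ≥ 3.070) ≈ 0.0059
Since p ≈ 0.0059 < α = 0.05, reject H0; the data support H1.

t = 3.070; reject H0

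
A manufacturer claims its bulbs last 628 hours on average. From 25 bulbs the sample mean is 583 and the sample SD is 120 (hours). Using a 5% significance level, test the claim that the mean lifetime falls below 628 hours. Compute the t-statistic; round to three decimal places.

-1.875

H0: μ = 628; H1: μ < 628 (one-sample t-test, left-tailed).
t = (x̄ − μ₀)/(s/√n) = (583 − 628)/(120/√25) = -1.875
df = n − 1 = 24
p-value = P(T ≤ -1.875) ≈ 0.0365
Since p ≈ 0.0365 < α = 0.05, reject H0; the evidence is statistically significant.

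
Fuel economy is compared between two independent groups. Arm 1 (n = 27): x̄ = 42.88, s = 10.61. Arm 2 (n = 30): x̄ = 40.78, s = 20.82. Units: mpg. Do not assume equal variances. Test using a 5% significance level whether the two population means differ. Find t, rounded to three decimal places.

0.487

Let group 1 = arm 1, group 2 = arm 2. H0: μ_1 = μ_2; H1: μ_1 ≠ μ_2 (Welch's two-sample t-test, two-sided).
t = (x̄_1 − x̄_2)/√(s_1²/n_1 + s_2²/n_2) = (42.88 − 40.78)/√(10.61²/27 + 20.82²/30) = 0.487
Welch–Satterthwaite df ≈ 44.06
Two-sided p-value ≈ 0.629
Since p ≈ 0.629 > α = 0.05, fail to reject H0; the evidence is not statistically significant.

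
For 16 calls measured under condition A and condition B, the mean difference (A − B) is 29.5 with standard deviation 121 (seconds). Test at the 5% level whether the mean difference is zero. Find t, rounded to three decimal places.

0.975

H0: μ_d = 0; H1: μ_d ≠ 0 (paired t-test on the differences, two-sided).
t = d̄/(s_d/√n) = 29.5/(121/√16) = 0.975
df = n − 1 = 15
Two-sided p-value ≈ 0.345
Since p ≈ 0.345 > α = 0.05, fail to reject H0; the evidence is not statistically significant.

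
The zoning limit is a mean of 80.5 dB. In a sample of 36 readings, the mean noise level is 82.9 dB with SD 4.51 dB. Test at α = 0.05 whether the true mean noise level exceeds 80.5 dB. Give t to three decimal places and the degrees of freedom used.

H0: μ = 80.5; H1: μ > 80.5 (one-sample t-test, right-tailed).
t = (x̄ − μ₀)/(s/√n) = (82.9 − 80.5)/(4.51/√36) = 3.193
df = n − 1 = 35
p-value = P(T ≥ 3.193) ≈ 0.001
Since p ≈ 0.001 < α = 0.05, reject H0; the evidence is statistically significant.

t = 3.193, df = 35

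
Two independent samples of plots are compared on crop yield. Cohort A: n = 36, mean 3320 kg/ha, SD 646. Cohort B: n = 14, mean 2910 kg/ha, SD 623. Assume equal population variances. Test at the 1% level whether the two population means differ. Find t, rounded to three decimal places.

Let group 1 = cohort A, group 2 = cohort B. H0: μ_1 = μ_2; H1: μ_1 ≠ μ_2 (two-sample pooled-variance t-test, two-sided).
s_p² = [(36−1)·646² + (14−1)·623²]/(36+14−2) = 409411
t = (3320 − 2910)/√[409411·(1/36 + 1/14)] = 2.034
df = n₁ + n₂ − 2 = 48
Two-sided p-value ≈ 0.0475
Since p ≈ 0.0475 > α = 0.01, fail to reject H0; the evidence is not statistically significant.

2.034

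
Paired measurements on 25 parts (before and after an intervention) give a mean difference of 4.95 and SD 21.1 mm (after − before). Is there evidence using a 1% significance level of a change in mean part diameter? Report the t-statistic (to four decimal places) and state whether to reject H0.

t = 1.1730; fail to reject H0

H0: μ_d = 0; H1: μ_d ≠ 0 (paired t-test on the differences, two-sided).
t = d̄/(s_d/√n) = 4.95/(21.1/√25) = 1.1730
df = n − 1 = 24
Two-sided p-value ≈ 0.252
Since p ≈ 0.252 > α = 0.01, fail to reject H0; the data do not provide sufficient evidence against H0.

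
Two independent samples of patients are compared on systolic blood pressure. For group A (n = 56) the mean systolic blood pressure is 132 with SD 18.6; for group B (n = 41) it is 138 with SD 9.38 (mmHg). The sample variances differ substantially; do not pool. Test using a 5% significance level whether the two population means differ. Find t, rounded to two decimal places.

Let group 1 = group A, group 2 = group B. H0: μ_1 = μ_2; H1: μ_1 ≠ μ_2 (Welch's two-sample t-test, two-sided).
t = (x̄_1 − x̄_2)/√(s_1²/n_1 + s_2²/n_2) = (132 − 138)/√(18.6²/56 + 9.38²/41) = -2.08
Welch–Satterthwaite df ≈ 85.64
Two-sided p-value ≈ 0.041
Since p ≈ 0.041 < α = 0.05, reject H0; the data support H1.

-2.08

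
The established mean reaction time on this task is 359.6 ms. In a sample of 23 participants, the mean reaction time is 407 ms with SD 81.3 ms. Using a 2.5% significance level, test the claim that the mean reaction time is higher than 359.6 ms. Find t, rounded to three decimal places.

H0: μ = 359.6; H1: μ > 359.6 (one-sample t-test, right-tailed).
t = (x̄ − μ₀)/(s/√n) = (407 − 359.6)/(81.3/√23) = 2.796
df = n − 1 = 22
p-value = P(T ≥ 2.796) ≈ 0.0053
Since p ≈ 0.0053 < α = 0.025, reject H0; the evidence is statistically significant.

2.796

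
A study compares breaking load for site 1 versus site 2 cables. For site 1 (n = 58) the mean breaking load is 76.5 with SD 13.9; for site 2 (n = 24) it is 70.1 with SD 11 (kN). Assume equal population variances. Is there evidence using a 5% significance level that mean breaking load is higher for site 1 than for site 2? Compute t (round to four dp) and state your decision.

Let group 1 = site 1, group 2 = site 2. H0: μ_1 = μ_2; H1: μ_1 > μ_2 (two-sample pooled-variance t-test, right-tailed).
s_p² = [(58−1)·13.9² + (24−1)·11²]/(58+24−2) = 172.45
t = (76.5 − 70.1)/√[172.45·(1/58 + 1/24)] = 2.0080
df = n₁ + n₂ − 2 = 80
p-value = P(T ≥ 2.0080) ≈ 0.024
Since p ≈ 0.024 < α = 0.05, reject H0; the data support H1.

t = 2.0080; reject H0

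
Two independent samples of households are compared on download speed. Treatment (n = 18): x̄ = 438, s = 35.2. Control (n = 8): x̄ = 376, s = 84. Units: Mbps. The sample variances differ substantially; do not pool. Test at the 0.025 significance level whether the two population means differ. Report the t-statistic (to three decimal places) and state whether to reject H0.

Let group 1 = treatment, group 2 = control. H0: μ_1 = μ_2; H1: μ_1 ≠ μ_2 (Welch's two-sample t-test, two-sided).
t = (x̄_1 − x̄_2)/√(s_1²/n_1 + s_2²/n_2) = (438 − 376)/√(35.2²/18 + 84²/8) = 2.011
Welch–Satterthwaite df ≈ 8.11
Two-sided p-value ≈ 0.079
Since p ≈ 0.079 > α = 0.025, fail to reject H0; the evidence is not statistically significant.

t = 2.011; fail to reject H0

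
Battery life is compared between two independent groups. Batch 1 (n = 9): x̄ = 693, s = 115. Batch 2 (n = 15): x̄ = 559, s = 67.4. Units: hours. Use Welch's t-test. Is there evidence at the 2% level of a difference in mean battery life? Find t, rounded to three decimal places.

3.183

Let group 1 = batch 1, group 2 = batch 2. H0: μ_1 = μ_2; H1: μ_1 ≠ μ_2 (Welch's two-sample t-test, two-sided).
t = (x̄_1 − x̄_2)/√(s_1²/n_1 + s_2²/n_2) = (693 − 559)/√(115²/9 + 67.4²/15) = 3.183
Welch–Satterthwaite df ≈ 11.36
Two-sided p-value ≈ 0.0084
Since p ≈ 0.0084 < α = 0.02, reject H0; the data support H1.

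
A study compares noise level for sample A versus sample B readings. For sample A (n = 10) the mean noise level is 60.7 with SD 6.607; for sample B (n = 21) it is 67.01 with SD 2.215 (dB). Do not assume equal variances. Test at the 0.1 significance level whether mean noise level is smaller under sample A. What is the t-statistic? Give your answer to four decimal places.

-2.9424

Let group 1 = sample A, group 2 = sample B. H0: μ_1 = μ_2; H1: μ_1 < μ_2 (Welch's two-sample t-test, left-tailed).
t = (x̄_1 − x̄_2)/√(s_1²/n_1 + s_2²/n_2) = (60.7 − 67.01)/√(6.607²/10 + 2.215²/21) = -2.9424
Welch–Satterthwaite df ≈ 9.98
p-value = P(T ≤ -2.9424) ≈ 0.0074
Since p ≈ 0.0074 < α = 0.1, reject H0; the evidence is statistically significant.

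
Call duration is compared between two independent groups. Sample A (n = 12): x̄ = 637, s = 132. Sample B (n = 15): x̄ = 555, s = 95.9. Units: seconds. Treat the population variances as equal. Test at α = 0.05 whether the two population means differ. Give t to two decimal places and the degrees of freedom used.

t = 1.87, df = 25

Let group 1 = sample A, group 2 = sample B. H0: μ_1 = μ_2; H1: μ_1 ≠ μ_2 (two-sample pooled-variance t-test, two-sided).
s_p² = [(12−1)·132² + (15−1)·95.9²]/(12+15−2) = 12816.8
t = (637 − 555)/√[12816.8·(1/12 + 1/15)] = 1.87
df = n₁ + n₂ − 2 = 25
Two-sided p-value ≈ 0.0732
Since p ≈ 0.0732 > α = 0.05, fail to reject H0; the evidence is not statistically significant.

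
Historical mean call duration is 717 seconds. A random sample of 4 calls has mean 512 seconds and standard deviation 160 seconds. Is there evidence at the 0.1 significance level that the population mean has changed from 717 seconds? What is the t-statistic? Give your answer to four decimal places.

H0: μ = 717; H1: μ ≠ 717 (one-sample t-test, two-sided).
t = (x̄ − μ₀)/(s/√n) = (512 − 717)/(160/√4) = -2.5625
df = n − 1 = 3
Two-sided p-value ≈ 0.0830
Since p ≈ 0.0830 < α = 0.1, reject H0; the evidence is statistically significant.

-2.5625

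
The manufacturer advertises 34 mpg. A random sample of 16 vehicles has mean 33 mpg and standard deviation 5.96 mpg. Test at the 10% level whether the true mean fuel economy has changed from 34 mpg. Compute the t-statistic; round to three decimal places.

-0.671

H0: μ = 34; H1: μ ≠ 34 (one-sample t-test, two-sided).
t = (x̄ − μ₀)/(s/√n) = (33 − 34)/(5.96/√16) = -0.671
df = n − 1 = 15
Two-sided p-value ≈ 0.5123
Since p ≈ 0.5123 > α = 0.1, fail to reject H0; the data do not provide sufficient evidence against H0.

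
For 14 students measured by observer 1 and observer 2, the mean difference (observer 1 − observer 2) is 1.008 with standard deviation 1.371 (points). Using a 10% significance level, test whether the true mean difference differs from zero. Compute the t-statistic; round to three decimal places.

H0: μ_d = 0; H1: μ_d ≠ 0 (paired t-test on the differences, two-sided).
t = d̄/(s_d/√n) = 1.008/(1.371/√14) = 2.751
df = n − 1 = 13
Two-sided p-value ≈ 0.017
Since p ≈ 0.017 < α = 0.1, reject H0; the evidence is statistically significant.

2.751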